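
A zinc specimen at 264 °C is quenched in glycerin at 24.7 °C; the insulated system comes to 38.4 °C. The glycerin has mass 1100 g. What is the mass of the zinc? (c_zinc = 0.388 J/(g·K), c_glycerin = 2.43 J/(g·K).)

m ≈ 418 g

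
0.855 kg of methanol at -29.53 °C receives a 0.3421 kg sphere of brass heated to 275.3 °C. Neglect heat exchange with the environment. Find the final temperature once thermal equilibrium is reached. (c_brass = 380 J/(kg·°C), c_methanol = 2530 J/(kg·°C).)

T_f ≈ -12.2 °C

Setting the total heat transfer to zero:
0.3421·380·(T − 275.3) + 0.855·2530·(T − (-29.53)) = 0
130(T − 275.3) + 2163.2(T − (-29.53)) = 0
(130 + 2163.2) T = 130·275.3 + 2163.2·(-29.53)
T = -28089/2293.1 ≈ -12.25 °C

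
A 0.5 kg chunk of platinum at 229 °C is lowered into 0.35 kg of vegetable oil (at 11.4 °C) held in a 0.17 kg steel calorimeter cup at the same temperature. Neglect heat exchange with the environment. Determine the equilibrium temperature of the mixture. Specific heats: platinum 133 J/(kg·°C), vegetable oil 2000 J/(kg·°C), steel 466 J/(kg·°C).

T_f ≈ 28.5 °C

Energy conservation, ΣQ = 0:
0.5*133*(T − 229) + 0.35*2000*(T − 11.4) + 0.17*466*(T − 11.4) = 0
(66.5 + 700 + 79.22) T = 66.5*229 + 700*11.4 + 79.22*11.4
T ≈ 28.51 °C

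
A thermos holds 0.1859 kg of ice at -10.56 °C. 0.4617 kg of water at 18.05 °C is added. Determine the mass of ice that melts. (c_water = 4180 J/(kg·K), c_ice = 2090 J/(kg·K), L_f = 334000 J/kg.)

Heat available from the water dropping to 0 °C: 0.4617×4180×18.05 = 34835 J.
Warming the ice to 0 °C takes 0.1859×2090×10.56 = 4102.9 J, leaving 30732 J for melting.
Melting all 0.1859 kg of ice would need 0.1859×334000 = 62091 J.
30732 J < 62091 J, so only part of the ice melts and the system sits at 0 °C.
m_melted×334000 = 30732  ⇒  m_melted ≈ 0.09201 kg.

m_melted ≈ 0.092 kg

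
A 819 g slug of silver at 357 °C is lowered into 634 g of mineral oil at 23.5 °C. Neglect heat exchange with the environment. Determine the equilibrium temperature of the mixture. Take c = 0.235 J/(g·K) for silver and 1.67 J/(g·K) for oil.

Set heat shed by the hot body equal to heat absorbed by the cold body:
819*0.235*(357 − T) = 634*1.67*(T − 23.5)
192.46(357 − T) = 1058.8(T − 23.5)
1251.2 T = 93591  ⇒  T ≈ 74.80 °C

T_f ≈ 74.8 °C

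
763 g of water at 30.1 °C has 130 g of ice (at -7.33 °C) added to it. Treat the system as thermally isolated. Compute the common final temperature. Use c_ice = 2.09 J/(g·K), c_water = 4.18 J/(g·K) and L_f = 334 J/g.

T_f ≈ 13.6 °C

Energy balance with sensible and latent terms:
ice -7.33→0 °C: 130·2.09·7.33 = 1991.6; melt ice: 130·334 = 43420; meltwater 0→T: 130·4.18·T = 543.4 T; water cools: 763·4.18·(T − 30.1) = 3189.3(T − 30.1)
3732.7 T = 95999 − 45412 = 50588
T ≈ 13.55 °C. Since T > 0 °C, the all-ice-melts assumption holds.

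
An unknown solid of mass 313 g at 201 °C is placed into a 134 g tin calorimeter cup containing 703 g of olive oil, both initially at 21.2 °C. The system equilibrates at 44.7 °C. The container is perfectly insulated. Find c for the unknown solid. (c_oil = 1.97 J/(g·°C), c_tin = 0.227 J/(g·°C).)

c ≈ 0.68 J/(g·°C)

Let T be the final temperature. ΣQ_i = 0:
313·c·(44.7 − 201) + 703·1.97·(44.7 − 21.2) + 134·0.227·(44.7 − 21.2) = 0
-48922 c = -33260
c = -33260/-48922 ≈ 0.6799 J/(g·°C)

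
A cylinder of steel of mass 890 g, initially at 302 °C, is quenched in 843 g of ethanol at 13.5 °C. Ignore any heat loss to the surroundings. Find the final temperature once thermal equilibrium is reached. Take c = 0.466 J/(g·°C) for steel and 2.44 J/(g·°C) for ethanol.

T_f ≈ 61.9 °C

Energy conservation, ΣQ = 0:
890·0.466·(T − 302) + 843·2.44·(T − 13.5) = 0
(414.74 + 2056.9) T = 414.74·302 + 2056.9·13.5
T = 153020 / 2471.7 = 61.9 °C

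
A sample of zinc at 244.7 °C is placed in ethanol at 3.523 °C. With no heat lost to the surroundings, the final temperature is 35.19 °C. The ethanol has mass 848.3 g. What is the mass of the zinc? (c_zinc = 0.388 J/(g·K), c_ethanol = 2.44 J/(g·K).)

Taking heat into each body as positive, Σ m c ΔT = 0:
m·0.388·(35.19 − 244.7) + 848.3·2.44·(35.19 − 3.523) = 0
-81.29 m = -65546
m = -65546/-81.29 ≈ 806.3 g

m ≈ 806 g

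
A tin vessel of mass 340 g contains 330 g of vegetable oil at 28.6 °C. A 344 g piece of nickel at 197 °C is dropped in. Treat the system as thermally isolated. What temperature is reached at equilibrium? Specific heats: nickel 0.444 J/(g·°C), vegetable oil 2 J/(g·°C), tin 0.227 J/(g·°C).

T_f = Σ m_i c_i T_i / Σ m_i c_i:
T_f = (152.74*197 + 660*28.6 + 77.18*28.6) / (152.74 + 660 + 77.18)
    = 51172 / 889.92 ≈ 57.50 °C

T_f ≈ 57.5 °C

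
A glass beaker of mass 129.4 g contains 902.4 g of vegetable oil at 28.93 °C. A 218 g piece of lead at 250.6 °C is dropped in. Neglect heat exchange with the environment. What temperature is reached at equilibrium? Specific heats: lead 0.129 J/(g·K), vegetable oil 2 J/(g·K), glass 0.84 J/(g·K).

T_f ≈ 32.1 °C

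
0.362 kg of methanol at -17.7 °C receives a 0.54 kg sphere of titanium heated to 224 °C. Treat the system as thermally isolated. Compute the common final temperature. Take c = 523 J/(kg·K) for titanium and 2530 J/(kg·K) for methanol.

Net heat exchanged in the isolated system is zero:
0.54*523*(T − 224) + 0.362*2530*(T − (-17.7)) = 0
282.42(T − 224) + 915.86(T − (-17.7)) = 0
1198.3 T = 47051
T = 47051/1198.3 ≈ 39.27 °C

T_f ≈ 39.3 °C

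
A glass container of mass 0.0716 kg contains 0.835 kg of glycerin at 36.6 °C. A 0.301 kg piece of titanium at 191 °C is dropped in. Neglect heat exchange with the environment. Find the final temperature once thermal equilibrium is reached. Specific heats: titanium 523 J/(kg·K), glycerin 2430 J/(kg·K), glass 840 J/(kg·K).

T_f ≈ 47.4 °C

Net heat exchanged in the isolated system is zero:
0.301·523·(T − 191) + 0.835·2430·(T − 36.6) + 0.0716·840·(T − 36.6) = 0
2246.6 T = 106532
T ≈ 47.42 °C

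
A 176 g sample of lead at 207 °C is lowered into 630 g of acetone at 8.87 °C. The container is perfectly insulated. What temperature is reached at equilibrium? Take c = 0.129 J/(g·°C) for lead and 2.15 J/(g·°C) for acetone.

T_f ≈ 12.1 °C

Net heat exchanged in the isolated system is zero:
176*0.129*(T − 207) + 630*2.15*(T − 8.87) = 0
22.7(T − 207) + 1354.5(T − 8.87) = 0
(22.7 + 1354.5) T = 22.7*207 + 1354.5*8.87
T = 16714/1377.2 ≈ 12.14 °C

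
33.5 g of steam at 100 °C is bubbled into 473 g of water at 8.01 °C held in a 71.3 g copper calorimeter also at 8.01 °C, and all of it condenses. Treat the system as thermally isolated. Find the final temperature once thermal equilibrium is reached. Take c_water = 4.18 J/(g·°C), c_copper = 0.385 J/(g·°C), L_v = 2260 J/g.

T_f ≈ 49.3 °C

Let T be the final temperature. ΣQ_i = 0:
condense steam: −33.5×2260 = −75710; condensed water 100 °C→T: 140.03(T − 100); original water: 1977.1(T − 8.01); cup: 27.45(T − 8.01)
2144.6 T = 75710 + 14003 + 16057 = 105770
T ≈ 49.32 °C, under the boiling point, so the assumption holds.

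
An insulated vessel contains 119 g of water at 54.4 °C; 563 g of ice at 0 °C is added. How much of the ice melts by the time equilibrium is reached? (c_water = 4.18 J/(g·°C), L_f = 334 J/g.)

m_melted ≈ 81 g

Cooling the water to 0 °C releases 119·4.18·54.4 = 27060 J.
Melting all 563 g of ice would need 563·334 = 188042 J.
27060 J < 188042 J, so only part of the ice melts and the system sits at 0 °C.
m_melted·334 = 27060  ⇒  m_melted ≈ 81.02 g.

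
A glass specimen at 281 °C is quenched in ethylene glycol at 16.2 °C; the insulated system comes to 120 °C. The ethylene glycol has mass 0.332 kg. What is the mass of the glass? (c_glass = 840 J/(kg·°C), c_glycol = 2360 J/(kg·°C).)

Taking heat into each body as positive, Σ m c ΔT = 0:
m·840·(120 − 281) + 0.332·2360·(120 − 16.2) = 0
-135240 m = -81329
m = -81329/-135240 ≈ 0.6014 kg

m ≈ 0.601 kg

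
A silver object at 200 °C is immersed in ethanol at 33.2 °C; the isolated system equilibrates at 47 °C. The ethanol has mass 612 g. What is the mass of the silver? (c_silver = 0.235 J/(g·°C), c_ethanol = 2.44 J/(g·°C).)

m ≈ 573 g

Heat lost by the silver = heat gained by the ethanol:
m·0.235·(200 − 47) = 612·2.44·(47 − 33.2)
35.95 m = 20607  ⇒  m ≈ 573.1 g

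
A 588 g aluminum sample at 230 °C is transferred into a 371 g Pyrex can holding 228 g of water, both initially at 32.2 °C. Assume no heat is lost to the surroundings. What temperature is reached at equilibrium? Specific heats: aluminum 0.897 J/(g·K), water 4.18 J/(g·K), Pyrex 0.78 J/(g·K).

T_f ≈ 91.1 °C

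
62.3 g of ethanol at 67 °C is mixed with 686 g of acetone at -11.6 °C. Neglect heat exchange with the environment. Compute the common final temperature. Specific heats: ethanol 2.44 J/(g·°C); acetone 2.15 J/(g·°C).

T_f ≈ -4.3 °C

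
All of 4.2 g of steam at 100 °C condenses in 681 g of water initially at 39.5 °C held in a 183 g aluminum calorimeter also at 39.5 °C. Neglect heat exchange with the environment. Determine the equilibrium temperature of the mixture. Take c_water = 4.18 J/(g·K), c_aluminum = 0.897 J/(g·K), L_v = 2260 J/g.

Energy conservation, ΣQ = 0:
condense steam: −4.2·2260 = −9492; condensate cools 100→T: 4.2·4.18·(T − 100) = 17.56(T − 100); original water: 2846.6(T − 39.5); aluminum cup: 183·0.897·(T − 39.5) = 164.15(T − 39.5)
3028.3 T = 9492 + 1755.6 + 118924 = 130171
T ≈ 42.99 °C, under the boiling point, so the assumption holds.

T_f ≈ 43.0 °C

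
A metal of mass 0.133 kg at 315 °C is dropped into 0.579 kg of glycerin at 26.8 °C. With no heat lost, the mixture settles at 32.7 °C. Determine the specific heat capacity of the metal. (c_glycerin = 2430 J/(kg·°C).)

Conservation of energy gives ΣQ = 0:
0.133·c·(32.7 − 315) + 0.579·2430·(32.7 − 26.8) = 0
-37.55 c = -8301.1
c = -8301.1/-37.55 ≈ 221.1 J/(kg·°C)

c ≈ 221 J/(kg·°C)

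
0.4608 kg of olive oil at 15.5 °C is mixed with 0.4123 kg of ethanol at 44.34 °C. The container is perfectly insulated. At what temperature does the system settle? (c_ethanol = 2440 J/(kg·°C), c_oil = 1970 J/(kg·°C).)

|Q_ethanol| = |Q_oil|:
0.4123·2440·(44.34 − T) = 0.4608·1970·(T − 15.5)
1006(44.34 − T) = 907.78(T − 15.5)
1913.8 T = 58677  ⇒  T ≈ 30.66 °C

T_f ≈ 30.7 °C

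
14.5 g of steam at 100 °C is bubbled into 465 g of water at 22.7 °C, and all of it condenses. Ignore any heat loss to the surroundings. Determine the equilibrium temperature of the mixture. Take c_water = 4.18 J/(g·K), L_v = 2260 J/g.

T_f ≈ 41.4 °C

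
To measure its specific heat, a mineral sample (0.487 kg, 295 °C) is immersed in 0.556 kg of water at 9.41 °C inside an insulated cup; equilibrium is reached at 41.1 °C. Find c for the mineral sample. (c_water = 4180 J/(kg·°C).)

Setting the total heat transfer to zero:
0.487·c·(41.1 − 295) + 0.556·4180·(41.1 − 9.41) = 0
-123.65 c = -73650
c = -73650/-123.65 ≈ 595.6 J/(kg·°C)

c ≈ 596 J/(kg·°C)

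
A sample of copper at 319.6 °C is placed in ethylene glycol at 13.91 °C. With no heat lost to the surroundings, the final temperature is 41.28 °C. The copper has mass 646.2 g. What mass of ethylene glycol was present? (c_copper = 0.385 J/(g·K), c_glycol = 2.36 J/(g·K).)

m ≈ 1070 g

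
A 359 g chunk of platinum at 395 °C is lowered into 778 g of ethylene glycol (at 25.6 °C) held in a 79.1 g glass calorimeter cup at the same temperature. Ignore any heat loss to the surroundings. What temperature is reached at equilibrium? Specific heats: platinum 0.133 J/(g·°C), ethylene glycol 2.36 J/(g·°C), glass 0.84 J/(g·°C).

Let T be the final temperature. ΣQ_i = 0:
359·0.133·(T − 395) + 778·2.36·(T − 25.6) + 79.1·0.84·(T − 25.6) = 0
(47.75 + 1836.1 + 66.44) T = 47.75·395 + 1836.1·25.6 + 66.44·25.6
T = 67565/1950.3 ≈ 34.64 °C

T_f ≈ 34.6 °C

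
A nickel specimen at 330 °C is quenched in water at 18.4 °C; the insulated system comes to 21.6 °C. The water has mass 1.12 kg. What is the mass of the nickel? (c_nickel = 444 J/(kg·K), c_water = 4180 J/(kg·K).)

|Q_nickel| = |Q_water|:
m·444·(330 − 21.6) = 1.12·4180·(21.6 − 18.4)
136930 m = 14981  ⇒  m ≈ 0.1094 kg

m ≈ 0.109 kg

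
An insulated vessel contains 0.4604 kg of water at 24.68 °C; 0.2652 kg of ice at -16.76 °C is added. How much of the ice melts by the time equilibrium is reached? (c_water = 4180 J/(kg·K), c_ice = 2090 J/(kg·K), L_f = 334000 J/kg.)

Heat available from the water dropping to 0 °C: 0.4604·4180·24.68 = 47496 J.
Warming the ice to 0 °C takes 0.2652·2090·16.76 = 9289.5 J, leaving 38206 J for melting.
Melting all 0.2652 kg of ice would need 0.2652·334000 = 88577 J.
Since 38206 < 88577 J, not all the ice melts; equilibrium is at 0 °C.
m_melt = 38206 / L_f = 0.1144 kg.

m_melted ≈ 0.114 kg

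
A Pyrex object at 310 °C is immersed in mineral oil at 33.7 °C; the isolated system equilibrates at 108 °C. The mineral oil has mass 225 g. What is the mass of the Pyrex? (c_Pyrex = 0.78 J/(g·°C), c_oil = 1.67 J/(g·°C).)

m ≈ 177 g

Heat lost by the Pyrex = heat gained by the oil:
m·0.78·(310 − 108) = 225·1.67·(108 − 33.7)
157.56 m = 27918  ⇒  m ≈ 177.2 g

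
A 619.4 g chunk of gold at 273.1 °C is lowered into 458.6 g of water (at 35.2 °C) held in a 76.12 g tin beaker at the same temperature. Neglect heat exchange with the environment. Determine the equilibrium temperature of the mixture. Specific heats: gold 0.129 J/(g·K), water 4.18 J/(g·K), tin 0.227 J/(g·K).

Heat gained plus heat lost sum to zero:
619.4×0.129×(T − 273.1) + 458.6×4.18×(T − 35.2) + 76.12×0.227×(T − 35.2) = 0
79.9(T − 273.1) + 1916.9(T − 35.2) + 17.28(T − 35.2) = 0
(79.9 + 1916.9 + 17.28) T = 79.9×273.1 + 1916.9×35.2 + 17.28×35.2
T = 89906 / 2014.1 = 44.6 °C

T_f ≈ 44.6 °C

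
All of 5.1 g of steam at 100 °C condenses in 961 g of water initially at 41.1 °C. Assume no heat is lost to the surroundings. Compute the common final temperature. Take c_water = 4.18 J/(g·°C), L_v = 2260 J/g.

T_f ≈ 44.3 °C

Let T be the final temperature. ΣQ_i = 0:
steam→water at 100 °C releases m L_v = 5.1·2260 = 11526; condensate cools 100→T: 5.1·4.18·(T − 100) = 21.32(T − 100); original water: 4017(T − 41.1)
4038.3 T = 11526 + 2131.8 + 165098 = 178756
T ≈ 44.27 °C, under the boiling point, so the assumption holds.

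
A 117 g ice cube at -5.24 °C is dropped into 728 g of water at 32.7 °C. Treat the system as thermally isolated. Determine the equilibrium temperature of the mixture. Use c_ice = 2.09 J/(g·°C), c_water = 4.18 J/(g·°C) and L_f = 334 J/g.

T_f ≈ 16.7 °C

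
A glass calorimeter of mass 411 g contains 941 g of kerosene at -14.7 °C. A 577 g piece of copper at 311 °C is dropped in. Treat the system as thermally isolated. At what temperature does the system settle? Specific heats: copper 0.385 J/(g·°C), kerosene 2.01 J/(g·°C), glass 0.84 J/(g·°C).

T_f ≈ 14.7 °C

Setting the total heat transfer to zero:
577*0.385*(T − 311) + 941*2.01*(T − (-14.7)) + 411*0.84*(T − (-14.7)) = 0
222.15(T − 311) + 1891.4(T − (-14.7)) + 345.24(T − (-14.7)) = 0
2458.8 T = 36208
T = 36208 / 2458.8 = 14.7 °C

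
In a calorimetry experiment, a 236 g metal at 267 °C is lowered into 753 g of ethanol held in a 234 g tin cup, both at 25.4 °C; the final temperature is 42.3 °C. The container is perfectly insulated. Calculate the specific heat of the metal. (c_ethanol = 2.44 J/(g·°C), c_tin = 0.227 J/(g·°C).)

Conservation of energy gives ΣQ = 0:
236·c·(42.3 − 267) + 753·2.44·(42.3 − 25.4) + 234·0.227·(42.3 − 25.4) = 0
-53029 c = -31948
c = -31948/-53029 ≈ 0.6025 J/(g·°C)

c ≈ 0.602 J/(g·°C)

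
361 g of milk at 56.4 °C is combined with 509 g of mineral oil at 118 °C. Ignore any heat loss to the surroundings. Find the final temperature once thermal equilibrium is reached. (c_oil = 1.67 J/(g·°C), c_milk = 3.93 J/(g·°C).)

|Q_oil| = |Q_milk|:
509·1.67·(118 − T) = 361·3.93·(T − 56.4)
850.03(118 − T) = 1418.7(T − 56.4)
2268.8 T = 180320  ⇒  T ≈ 79.48 °C

T_f ≈ 79.5 °C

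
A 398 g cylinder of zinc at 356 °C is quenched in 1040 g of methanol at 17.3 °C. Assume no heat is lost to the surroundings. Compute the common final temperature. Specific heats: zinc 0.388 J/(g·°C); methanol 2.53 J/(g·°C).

Set heat shed by the hot body equal to heat absorbed by the cold body:
398×0.388×(356 − T) = 1040×2.53×(T − 17.3)
154.42(356 − T) = 2631.2(T − 17.3)
2785.6 T = 100495  ⇒  T ≈ 36.08 °C

T_f ≈ 36.1 °C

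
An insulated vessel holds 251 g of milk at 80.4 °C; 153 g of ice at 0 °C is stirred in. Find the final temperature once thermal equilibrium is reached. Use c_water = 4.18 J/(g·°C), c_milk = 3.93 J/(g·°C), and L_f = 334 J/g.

T_f ≈ 17.3 °C

Taking heat into each body as positive, Σ m c ΔT = 0:
latent heat to melt: 153×334 = 51102
  warm the meltwater: 639.54 T
  milk cools: 251×3.93×(T − 80.4) = 986.43(T − 80.4)
1626 T = 79309 − 51102 = 28207
T ≈ 17.35 °C (positive, so assuming full melt was valid).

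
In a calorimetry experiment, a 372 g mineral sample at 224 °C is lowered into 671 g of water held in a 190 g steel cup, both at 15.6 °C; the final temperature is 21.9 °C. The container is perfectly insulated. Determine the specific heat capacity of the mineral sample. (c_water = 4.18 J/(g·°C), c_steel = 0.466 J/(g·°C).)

c ≈ 0.242 J/(g·°C)

Taking heat into each body as positive, Σ m c ΔT = 0:
372×c×(21.9 − 224) + 671×4.18×(21.9 − 15.6) + 190×0.466×(21.9 − 15.6) = 0
-75181 c = -18228
c = -18228/-75181 ≈ 0.2425 J/(g·°C)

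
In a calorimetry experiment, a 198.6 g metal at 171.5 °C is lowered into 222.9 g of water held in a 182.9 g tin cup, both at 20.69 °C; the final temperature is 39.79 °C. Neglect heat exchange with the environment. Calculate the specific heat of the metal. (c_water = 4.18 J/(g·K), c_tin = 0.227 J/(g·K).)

Setting the total heat transfer to zero:
198.6·c·(39.79 − 171.5) + 222.9·4.18·(39.79 − 20.69) + 182.9·0.227·(39.79 − 20.69) = 0
-26158 c = -18589
c = -18589/-26158 ≈ 0.7106 J/(g·K)

c ≈ 0.711 J/(g·K)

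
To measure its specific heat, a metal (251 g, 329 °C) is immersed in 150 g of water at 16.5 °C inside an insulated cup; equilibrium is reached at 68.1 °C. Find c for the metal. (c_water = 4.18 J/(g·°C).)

m_s c (T_s − T_f) = m_water c_water (T_f − T_0):
251×c×(329 − 68.1) = 150×4.18×(68.1 − 16.5)
65486 c = 32353  ⇒  c ≈ 0.494 J/(g·°C)

c ≈ 0.494 J/(g·°C)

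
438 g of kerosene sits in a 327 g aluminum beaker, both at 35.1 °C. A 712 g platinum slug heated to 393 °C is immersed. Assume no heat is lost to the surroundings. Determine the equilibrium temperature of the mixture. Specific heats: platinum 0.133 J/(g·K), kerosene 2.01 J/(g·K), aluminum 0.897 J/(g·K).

T_f ≈ 61.8 °C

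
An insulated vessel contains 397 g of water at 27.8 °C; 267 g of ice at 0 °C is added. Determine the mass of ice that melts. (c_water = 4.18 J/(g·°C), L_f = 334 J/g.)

Water can give up m c ΔT = 397×4.18×27.8 = 46133 J before reaching 0 °C.
Fully melting the ice requires m_ice L_f = 267×334 = 89178 J.
That's not enough to melt it all — equilibrium is at 0 °C with ice remaining.
m_melted×334 = 46133  ⇒  m_melted ≈ 138.1 g.

m_melted ≈ 138 g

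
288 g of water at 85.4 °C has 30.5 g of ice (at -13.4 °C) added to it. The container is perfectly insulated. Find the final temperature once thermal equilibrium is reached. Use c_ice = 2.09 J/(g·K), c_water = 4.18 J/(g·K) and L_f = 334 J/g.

Net heat exchanged in the isolated system is zero:
ice -13.4→0 °C: 30.5·2.09·13.4 = 854.18; latent heat to melt: 30.5·334 = 10187; warm the meltwater: 127.49 T; water: 1203.8(T − 85.4)
1331.3 T = 102808 − 11041 = 91767
T ≈ 68.93 °C (positive, so assuming full melt was valid).

T_f ≈ 68.9 °C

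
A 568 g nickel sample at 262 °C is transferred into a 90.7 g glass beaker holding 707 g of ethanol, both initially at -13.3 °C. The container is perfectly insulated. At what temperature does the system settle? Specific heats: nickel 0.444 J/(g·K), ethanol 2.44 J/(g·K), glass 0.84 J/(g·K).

T_f ≈ 20.5 °C

With ΣQ=0 the equilibrium temperature is the m·c-weighted mean:
T_f = (252.19×262 + 1725.1×(-13.3) + 76.19×(-13.3)) / (252.19 + 1725.1 + 76.19)
    = 42117 / 2053.5 ≈ 20.51 °C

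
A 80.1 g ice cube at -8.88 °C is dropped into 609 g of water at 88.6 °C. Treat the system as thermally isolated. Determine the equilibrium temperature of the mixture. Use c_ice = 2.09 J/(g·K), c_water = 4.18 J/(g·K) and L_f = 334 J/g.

T_f ≈ 68.5 °C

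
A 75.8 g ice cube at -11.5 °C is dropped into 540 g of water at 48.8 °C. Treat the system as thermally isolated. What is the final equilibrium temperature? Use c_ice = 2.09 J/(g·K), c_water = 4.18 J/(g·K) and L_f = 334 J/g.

Taking heat into each body as positive, Σ m c ΔT = 0:
warm ice to 0 °C: 75.8·2.09·(0 − (-11.5)) = 1821.9
  latent heat to melt: 75.8·334 = 25317
  meltwater 0→T: 75.8·4.18·T = 316.84 T
  water cools: 540·4.18·(T − 48.8) = 2257.2(T − 48.8)
2574 T = 110151 − 27139 = 83012
T ≈ 32.25 °C. Since T > 0 °C, the all-ice-melts assumption holds.

T_f ≈ 32.2 °C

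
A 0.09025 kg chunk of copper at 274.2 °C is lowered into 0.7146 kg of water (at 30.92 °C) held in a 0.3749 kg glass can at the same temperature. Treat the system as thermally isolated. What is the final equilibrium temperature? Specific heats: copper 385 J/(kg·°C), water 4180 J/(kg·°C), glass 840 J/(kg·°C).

T_f ≈ 33.5 °C

Taking heat into each body as positive, Σ m c ΔT = 0:
0.09025*385*(T − 274.2) + 0.7146*4180*(T − 30.92) + 0.3749*840*(T − 30.92) = 0
3336.7 T = 111624
T ≈ 33.45 °C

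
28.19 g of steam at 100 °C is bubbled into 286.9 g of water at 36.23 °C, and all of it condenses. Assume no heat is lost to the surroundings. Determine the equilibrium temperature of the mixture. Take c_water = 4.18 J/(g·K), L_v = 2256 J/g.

Setting the total heat transfer to zero:
latent heat released on condensation: 28.19×2256 = 63597
  condensed water 100 °C→T: 117.83(T − 100)
  water warms: 286.9×4.18×(T − 36.23) = 1199.2(T − 36.23)
1317.1 T = 63597 + 11783 + 43449 = 118829
T ≈ 90.22 °C — below 100 °C, confirming all the steam condensed.

T_f ≈ 90.2 °C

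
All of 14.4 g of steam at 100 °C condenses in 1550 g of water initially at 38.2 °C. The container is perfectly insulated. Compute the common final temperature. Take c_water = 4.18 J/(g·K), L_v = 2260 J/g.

Let T be the final temperature. ΣQ_i = 0:
steam→water at 100 °C releases m L_v = 14.4·2260 = 32544
  condensed water 100 °C→T: 60.19(T − 100)
  original water: 6479(T − 38.2)
6539.2 T = 32544 + 6019.2 + 247498 = 286061
T ≈ 43.75 °C — below 100 °C, confirming all the steam condensed.

T_f ≈ 43.7 °C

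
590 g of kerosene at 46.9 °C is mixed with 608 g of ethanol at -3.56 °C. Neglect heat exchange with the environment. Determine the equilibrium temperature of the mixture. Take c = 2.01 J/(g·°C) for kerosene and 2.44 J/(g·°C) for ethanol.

T_f = Σ m_i c_i T_i / Σ m_i c_i:
T_f = (1185.9×46.9 + 1483.5×(-3.56)) / (1185.9 + 1483.5)
    = 50337 / 2669.4 ≈ 18.86 °C

T_f ≈ 18.9 °C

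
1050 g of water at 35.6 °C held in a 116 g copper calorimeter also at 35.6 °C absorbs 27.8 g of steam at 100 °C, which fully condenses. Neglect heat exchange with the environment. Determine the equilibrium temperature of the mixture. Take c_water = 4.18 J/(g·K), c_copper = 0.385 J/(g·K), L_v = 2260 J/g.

T_f ≈ 51.1 °C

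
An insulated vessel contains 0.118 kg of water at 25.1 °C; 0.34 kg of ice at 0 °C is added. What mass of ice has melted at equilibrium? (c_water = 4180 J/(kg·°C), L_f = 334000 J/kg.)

Heat available from the water dropping to 0 °C: 0.118×4180×25.1 = 12380 J.
To melt every bit of ice: 0.34×334000 = 113560 J.
Since 12380 < 113560 J, not all the ice melts; equilibrium is at 0 °C.
m_melted×334000 = 12380  ⇒  m_melted ≈ 0.03707 kg.

m_melted ≈ 0.0371 kg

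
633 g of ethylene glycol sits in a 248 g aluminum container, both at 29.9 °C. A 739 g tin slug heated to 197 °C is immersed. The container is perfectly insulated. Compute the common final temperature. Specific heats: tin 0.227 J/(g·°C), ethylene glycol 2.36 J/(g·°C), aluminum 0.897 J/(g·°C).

With ΣQ=0 the equilibrium temperature is the m·c-weighted mean:
T_f = (167.75*197 + 1493.9*29.9 + 222.46*29.9) / (167.75 + 1493.9 + 222.46)
    = 84366 / 1884.1 ≈ 44.78 °C

T_f ≈ 44.8 °C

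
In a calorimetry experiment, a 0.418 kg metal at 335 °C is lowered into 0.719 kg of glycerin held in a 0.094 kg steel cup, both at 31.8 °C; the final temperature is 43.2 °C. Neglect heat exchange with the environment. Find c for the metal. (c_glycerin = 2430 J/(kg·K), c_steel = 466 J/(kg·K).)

Heat gained plus heat lost sum to zero:
0.418×c×(43.2 − 335) + 0.719×2430×(43.2 − 31.8) + 0.094×466×(43.2 − 31.8) = 0
-121.97 c = -20417
c = -20417/-121.97 ≈ 167.4 J/(kg·K)

c ≈ 167 J/(kg·K)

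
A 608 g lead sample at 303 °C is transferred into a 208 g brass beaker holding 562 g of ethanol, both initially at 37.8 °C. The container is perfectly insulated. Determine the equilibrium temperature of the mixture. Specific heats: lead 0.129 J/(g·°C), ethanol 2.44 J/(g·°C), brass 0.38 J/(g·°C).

T_f = Σ m_i c_i T_i / Σ m_i c_i:
T_f = (78.43*303 + 1371.3*37.8 + 79.04*37.8) / (78.43 + 1371.3 + 79.04)
    = 78587 / 1528.8 ≈ 51.41 °C

T_f ≈ 51.4 °C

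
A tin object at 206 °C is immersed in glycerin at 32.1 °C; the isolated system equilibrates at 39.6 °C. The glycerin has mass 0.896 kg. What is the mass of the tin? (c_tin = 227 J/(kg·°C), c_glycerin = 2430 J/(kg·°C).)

Let T be the final temperature. ΣQ_i = 0:
m·227·(39.6 − 206) + 0.896·2430·(39.6 − 32.1) = 0
-37773 m = -16330
m = -16330/-37773 ≈ 0.4323 kg

m ≈ 0.432 kg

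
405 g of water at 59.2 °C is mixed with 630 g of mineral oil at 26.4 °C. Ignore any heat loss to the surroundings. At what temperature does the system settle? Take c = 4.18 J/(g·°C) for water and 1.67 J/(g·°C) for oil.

T_f ≈ 46.6 °C

T_f = Σ m_i c_i T_i / Σ m_i c_i:
T_f = (1692.9×59.2 + 1052.1×26.4) / (1692.9 + 1052.1)
    = 127995 / 2745 ≈ 46.63 °C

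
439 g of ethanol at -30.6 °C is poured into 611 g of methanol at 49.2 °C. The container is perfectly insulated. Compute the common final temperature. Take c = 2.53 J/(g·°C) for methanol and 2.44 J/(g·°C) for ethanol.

|Q_methanol| = |Q_ethanol|:
611×2.53×(49.2 − T) = 439×2.44×(T − (-30.6))
1545.8(49.2 − T) = 1071.2(T − (-30.6))
2617 T = 43277  ⇒  T ≈ 16.54 °C

T_f ≈ 16.5 °C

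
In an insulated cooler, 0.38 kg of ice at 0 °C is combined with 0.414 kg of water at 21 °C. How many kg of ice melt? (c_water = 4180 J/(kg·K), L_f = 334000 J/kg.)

m_melted ≈ 0.109 kg

Heat available from the water dropping to 0 °C: 0.414×4180×21 = 36341 J.
Melting all 0.38 kg of ice would need 0.38×334000 = 126920 J.
Since 36341 < 126920 J, not all the ice melts; equilibrium is at 0 °C.
m_melted×334000 = 36341  ⇒  m_melted ≈ 0.1088 kg.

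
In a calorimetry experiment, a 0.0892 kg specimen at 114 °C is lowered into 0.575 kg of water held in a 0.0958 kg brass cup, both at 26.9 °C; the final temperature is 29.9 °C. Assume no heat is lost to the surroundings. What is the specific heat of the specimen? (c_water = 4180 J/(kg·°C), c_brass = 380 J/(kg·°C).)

c ≈ 976 J/(kg·°C)

Setting the total heat transfer to zero:
0.0892×c×(29.9 − 114) + 0.575×4180×(29.9 − 26.9) + 0.0958×380×(29.9 − 26.9) = 0
-7.502 c = -7319.7
c = -7319.7/-7.502 ≈ 975.7 J/(kg·°C)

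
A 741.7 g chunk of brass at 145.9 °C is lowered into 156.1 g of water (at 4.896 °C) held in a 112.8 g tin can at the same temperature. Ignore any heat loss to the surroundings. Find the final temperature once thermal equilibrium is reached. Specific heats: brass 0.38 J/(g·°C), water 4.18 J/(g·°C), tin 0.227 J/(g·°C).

T_f ≈ 46.3 °C

Let T be the final temperature. ΣQ_i = 0:
741.7·0.38·(T − 145.9) + 156.1·4.18·(T − 4.896) + 112.8·0.227·(T − 4.896) = 0
281.85(T − 145.9) + 652.5(T − 4.896) + 25.61(T − 4.896) = 0
(281.85 + 652.5 + 25.61) T = 281.85·145.9 + 652.5·4.896 + 25.61·4.896
T ≈ 46.30 °C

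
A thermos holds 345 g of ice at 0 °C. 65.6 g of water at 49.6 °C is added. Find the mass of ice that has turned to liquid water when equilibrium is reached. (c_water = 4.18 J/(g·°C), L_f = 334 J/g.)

m_melted ≈ 40.7 g

Water can give up m c ΔT = 65.6·4.18·49.6 = 13601 J before reaching 0 °C.
Melting all 345 g of ice would need 345·334 = 115230 J.
That's not enough to melt it all — equilibrium is at 0 °C with ice remaining.
m_melt = 13601 / L_f = 40.72 g.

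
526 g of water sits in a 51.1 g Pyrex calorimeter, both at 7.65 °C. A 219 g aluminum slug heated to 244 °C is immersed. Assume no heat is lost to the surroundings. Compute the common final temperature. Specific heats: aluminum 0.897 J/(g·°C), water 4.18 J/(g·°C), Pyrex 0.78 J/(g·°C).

T_f ≈ 26.7 °C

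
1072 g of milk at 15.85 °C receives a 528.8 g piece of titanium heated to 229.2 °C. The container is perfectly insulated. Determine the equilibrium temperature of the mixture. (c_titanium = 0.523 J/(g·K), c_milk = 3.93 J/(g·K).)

T_f ≈ 29.0 °C

Set heat shed by the hot body equal to heat absorbed by the cold body:
528.8*0.523*(229.2 − T) = 1072*3.93*(T − 15.85)
276.56(229.2 − T) = 4213(T − 15.85)
4489.5 T = 130164  ⇒  T ≈ 28.99 °C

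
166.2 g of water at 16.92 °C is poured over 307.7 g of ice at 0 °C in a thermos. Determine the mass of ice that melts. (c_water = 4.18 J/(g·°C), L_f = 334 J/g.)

m_melted ≈ 35.2 g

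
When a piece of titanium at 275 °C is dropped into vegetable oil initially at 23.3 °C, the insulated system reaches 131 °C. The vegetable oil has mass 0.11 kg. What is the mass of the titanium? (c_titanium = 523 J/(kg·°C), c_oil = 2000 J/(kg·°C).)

|Q_titanium| = |Q_oil|:
m·523·(275 − 131) = 0.11·2000·(131 − 23.3)
75312 m = 23694  ⇒  m ≈ 0.3146 kg

m ≈ 0.315 kg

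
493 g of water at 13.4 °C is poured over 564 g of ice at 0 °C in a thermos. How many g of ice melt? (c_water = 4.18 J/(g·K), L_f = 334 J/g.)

m_melted ≈ 82.7 g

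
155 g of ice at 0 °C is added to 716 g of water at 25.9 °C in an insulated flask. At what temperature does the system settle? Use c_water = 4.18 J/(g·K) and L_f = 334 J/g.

Conservation of energy gives ΣQ = 0:
fusion: m_ice L_f = 155×334 = 51770; warm the meltwater: 647.9 T; water cools: 716×4.18×(T − 25.9) = 2992.9(T − 25.9)
3640.8 T = 77516 − 51770 = 25746
T ≈ 7.07 °C. Since T > 0 °C, the all-ice-melts assumption holds.

T_f ≈ 7.1 °C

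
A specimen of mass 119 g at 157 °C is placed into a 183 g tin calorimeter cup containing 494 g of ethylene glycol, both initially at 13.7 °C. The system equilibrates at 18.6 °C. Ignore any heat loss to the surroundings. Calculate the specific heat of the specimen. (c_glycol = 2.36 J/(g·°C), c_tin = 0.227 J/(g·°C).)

c ≈ 0.359 J/(g·°C)

Setting the total heat transfer to zero:
119·c·(18.6 − 157) + 494·2.36·(18.6 − 13.7) + 183·0.227·(18.6 − 13.7) = 0
-16470 c = -5916.2
c = -5916.2/-16470 ≈ 0.3592 J/(g·°C)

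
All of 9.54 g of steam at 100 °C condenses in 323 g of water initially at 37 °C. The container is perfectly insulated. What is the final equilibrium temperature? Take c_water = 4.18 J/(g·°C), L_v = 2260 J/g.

Energy conservation, ΣQ = 0:
steam→water at 100 °C releases m L_v = 9.54×2260 = 21560
  condensate cools 100→T: 9.54×4.18×(T − 100) = 39.88(T − 100)
  original water: 1350.1(T − 37)
1390 T = 21560 + 3987.7 + 49955 = 75503
T ≈ 54.32 °C — below 100 °C, confirming all the steam condensed.

T_f ≈ 54.3 °C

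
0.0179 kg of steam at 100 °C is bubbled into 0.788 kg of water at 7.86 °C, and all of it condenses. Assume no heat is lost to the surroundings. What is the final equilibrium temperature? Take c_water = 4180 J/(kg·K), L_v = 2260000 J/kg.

T_f ≈ 21.9 °C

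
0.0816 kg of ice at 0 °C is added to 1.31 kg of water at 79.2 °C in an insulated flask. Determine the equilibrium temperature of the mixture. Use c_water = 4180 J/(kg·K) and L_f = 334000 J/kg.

T_f ≈ 69.9 °C

Energy balance with sensible and latent terms:
latent heat to melt: 0.0816×334000 = 27254
  warm the meltwater: 341.09 T
  water cools: 1.31×4180×(T − 79.2) = 5475.8(T − 79.2)
5816.9 T = 433683 − 27254 = 406429
T ≈ 69.87 °C. Since T > 0 °C, the all-ice-melts assumption holds.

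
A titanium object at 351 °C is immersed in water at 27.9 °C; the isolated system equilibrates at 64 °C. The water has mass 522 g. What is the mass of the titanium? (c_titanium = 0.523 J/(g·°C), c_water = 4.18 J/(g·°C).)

m ≈ 525 g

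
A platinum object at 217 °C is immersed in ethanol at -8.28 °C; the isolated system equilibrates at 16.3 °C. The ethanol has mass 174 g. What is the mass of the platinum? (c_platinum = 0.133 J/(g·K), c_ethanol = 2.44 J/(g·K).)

m ≈ 391 g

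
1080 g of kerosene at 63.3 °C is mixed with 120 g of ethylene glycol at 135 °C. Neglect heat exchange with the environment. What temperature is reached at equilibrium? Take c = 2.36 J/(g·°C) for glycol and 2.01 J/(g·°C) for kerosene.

T_f ≈ 71.6 °C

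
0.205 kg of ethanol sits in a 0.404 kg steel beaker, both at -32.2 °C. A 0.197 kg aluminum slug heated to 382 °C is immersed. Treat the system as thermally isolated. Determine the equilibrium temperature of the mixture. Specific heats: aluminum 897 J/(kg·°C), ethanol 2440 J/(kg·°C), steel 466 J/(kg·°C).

Taking heat into each body as positive, Σ m c ΔT = 0:
0.197*897*(T − 382) + 0.205*2440*(T − (-32.2)) + 0.404*466*(T − (-32.2)) = 0
865.17 T = 45334
T = 45334 / 865.17 = 52.4 °C

T_f ≈ 52.4 °C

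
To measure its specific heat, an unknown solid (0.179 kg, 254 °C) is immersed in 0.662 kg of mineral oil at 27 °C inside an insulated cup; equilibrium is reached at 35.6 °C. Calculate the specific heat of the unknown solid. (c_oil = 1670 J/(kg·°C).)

c ≈ 243 J/(kg·°C)

Energy conservation, ΣQ = 0:
0.179×c×(35.6 − 254) + 0.662×1670×(35.6 − 27) = 0
-39.09 c = -9507.6
c = -9507.6/-39.09 ≈ 243.2 J/(kg·°C)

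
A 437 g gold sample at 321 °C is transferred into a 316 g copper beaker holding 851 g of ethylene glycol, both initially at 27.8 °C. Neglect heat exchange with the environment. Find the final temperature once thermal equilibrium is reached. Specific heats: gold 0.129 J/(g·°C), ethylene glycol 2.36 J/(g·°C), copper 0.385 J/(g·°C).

T_f ≈ 35.4 °C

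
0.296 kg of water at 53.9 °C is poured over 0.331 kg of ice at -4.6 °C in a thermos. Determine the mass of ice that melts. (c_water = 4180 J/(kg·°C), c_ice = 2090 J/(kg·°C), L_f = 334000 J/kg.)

m_melted ≈ 0.19 kg

Cooling the water to 0 °C releases 0.296·4180·53.9 = 66689 J.
Of that, 0.331·2090·4.6 = 3182.2 J goes to bring the ice to 0 °C, leaving 63507 J.
Melting all 0.331 kg of ice would need 0.331·334000 = 110554 J.
63507 J < 110554 J, so only part of the ice melts and the system sits at 0 °C.
Mass melted = 63507/334000 ≈ 0.1901 kg.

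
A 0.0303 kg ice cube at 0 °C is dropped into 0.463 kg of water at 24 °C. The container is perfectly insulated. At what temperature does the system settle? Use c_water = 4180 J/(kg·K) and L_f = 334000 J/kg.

T_f ≈ 17.6 °C

Sum of m c ΔT and latent-heat terms is zero:
latent heat to melt: 0.0303×334000 = 10120
  warm the meltwater: 126.65 T
  water cools: 0.463×4180×(T − 24) = 1935.3(T − 24)
2062 T = 46448 − 10120 = 36328
T ≈ 17.62 °C — above 0 °C, consistent with complete melting.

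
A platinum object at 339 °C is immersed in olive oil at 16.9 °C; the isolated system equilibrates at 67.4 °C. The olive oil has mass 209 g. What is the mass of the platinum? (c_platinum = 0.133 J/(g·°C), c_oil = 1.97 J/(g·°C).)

m ≈ 576 g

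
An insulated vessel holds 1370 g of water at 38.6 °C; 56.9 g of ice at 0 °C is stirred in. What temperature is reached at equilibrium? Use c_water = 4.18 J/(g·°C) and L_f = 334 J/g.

Sum of m c ΔT and latent-heat terms is zero:
melt ice: 56.9×334 = 19005
  meltwater 0→T: 56.9×4.18×T = 237.84 T
  water: 5726.6(T − 38.6)
5964.4 T = 221047 − 19005 = 202042
T ≈ 33.87 °C. Since T > 0 °C, the all-ice-melts assumption holds.

T_f ≈ 33.9 °C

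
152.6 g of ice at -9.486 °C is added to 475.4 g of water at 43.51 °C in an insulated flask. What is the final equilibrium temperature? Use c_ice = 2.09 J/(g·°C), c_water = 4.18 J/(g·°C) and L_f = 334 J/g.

Setting the total heat transfer to zero:
ice -9.486→0 °C: 152.6·2.09·9.486 = 3025.4; fusion: m_ice L_f = 152.6·334 = 50968; meltwater 0→T: 152.6·4.18·T = 637.87 T; water: 1987.2(T − 43.51)
2625 T = 86462 − 53994 = 32468
T ≈ 12.37 °C (positive, so assuming full melt was valid).

T_f ≈ 12.4 °C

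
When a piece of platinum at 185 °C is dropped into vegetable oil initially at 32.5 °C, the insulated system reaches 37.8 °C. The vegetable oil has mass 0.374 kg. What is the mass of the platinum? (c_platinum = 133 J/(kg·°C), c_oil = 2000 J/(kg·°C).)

m ≈ 0.202 kg

Heat lost by the platinum = heat gained by the oil:
m·133·(185 − 37.8) = 0.374·2000·(37.8 − 32.5)
19578 m = 3964.4  ⇒  m ≈ 0.2025 kg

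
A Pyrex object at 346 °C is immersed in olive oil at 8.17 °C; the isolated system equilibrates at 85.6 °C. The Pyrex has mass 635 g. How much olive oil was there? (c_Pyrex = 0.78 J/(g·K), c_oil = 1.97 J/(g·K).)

m ≈ 846 g

Conservation of energy gives ΣQ = 0:
635×0.78×(85.6 − 346) + m×1.97×(85.6 − 8.17) = 0
152.54 m = 128976
m = 128976/152.54 ≈ 845.5 g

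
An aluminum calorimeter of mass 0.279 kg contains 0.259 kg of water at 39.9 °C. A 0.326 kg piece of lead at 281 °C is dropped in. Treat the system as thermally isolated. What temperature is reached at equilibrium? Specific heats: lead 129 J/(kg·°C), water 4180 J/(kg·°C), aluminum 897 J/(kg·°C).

Setting the total heat transfer to zero:
0.326×129×(T − 281) + 0.259×4180×(T − 39.9) + 0.279×897×(T − 39.9) = 0
42.05(T − 281) + 1082.6(T − 39.9) + 250.26(T − 39.9) = 0
1374.9 T = 64999
T ≈ 47.27 °C

T_f ≈ 47.3 °C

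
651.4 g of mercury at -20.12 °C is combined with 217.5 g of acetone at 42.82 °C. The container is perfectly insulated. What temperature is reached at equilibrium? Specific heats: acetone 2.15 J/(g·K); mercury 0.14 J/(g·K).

T_f ≈ 32.5 °C

Heat lost by the acetone equals heat gained by the mercury:
217.5×2.15×(42.82 − T) = 651.4×0.14×(T − (-20.12))
467.62(42.82 − T) = 91.2(T − (-20.12))
558.82 T = 18189  ⇒  T ≈ 32.55 °C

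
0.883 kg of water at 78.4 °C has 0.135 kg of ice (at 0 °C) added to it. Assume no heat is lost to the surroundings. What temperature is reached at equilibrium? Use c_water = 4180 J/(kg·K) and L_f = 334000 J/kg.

T_f ≈ 57.4 °C

Sum of m c ΔT and latent-heat terms is zero:
fusion: m_ice L_f = 0.135·334000 = 45090
  warm the meltwater: 564.3 T
  water cools: 0.883·4180·(T − 78.4) = 3690.9(T − 78.4)
4255.2 T = 289370 − 45090 = 244280
T ≈ 57.41 °C — above 0 °C, consistent with complete melting.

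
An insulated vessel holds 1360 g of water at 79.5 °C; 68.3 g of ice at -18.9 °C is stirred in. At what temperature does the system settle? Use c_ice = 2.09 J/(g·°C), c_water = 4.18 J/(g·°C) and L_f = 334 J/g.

T_f ≈ 71.4 °C

Taking heat into each body as positive, Σ m c ΔT = 0:
ice -18.9→0 °C: 68.3·2.09·18.9 = 2697.9
  latent heat to melt: 68.3·334 = 22812
  meltwater 0→T: 68.3·4.18·T = 285.49 T
  water: 5684.8(T − 79.5)
5970.3 T = 451942 − 25510 = 426431
T ≈ 71.43 °C (positive, so assuming full melt was valid).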